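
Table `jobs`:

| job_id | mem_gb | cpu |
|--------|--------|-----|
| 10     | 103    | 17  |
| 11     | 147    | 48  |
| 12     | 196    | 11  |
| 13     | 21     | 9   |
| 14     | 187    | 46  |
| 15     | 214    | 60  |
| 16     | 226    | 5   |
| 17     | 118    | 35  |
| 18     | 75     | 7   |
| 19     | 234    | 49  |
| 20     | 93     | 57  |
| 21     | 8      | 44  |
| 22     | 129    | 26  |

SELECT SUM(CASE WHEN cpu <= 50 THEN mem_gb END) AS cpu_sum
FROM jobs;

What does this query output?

job_id=10: ✓ → 103
job_id=11: ✓ → 147
job_id=12: ✓ → 196
job_id=13: ✓ → 21
job_id=14: ✓ → 187
job_id=15: ✗
job_id=16: ✓ → 226
job_id=17: ✓ → 118
job_id=18: ✓ → 75
job_id=19: ✓ → 234
job_id=20: ✗
job_id=21: ✓ → 8
job_id=22: ✓ → 129
cpu_sum = 103 + 147 + 196 + 21 + 187 + 226 + 118 + 75 + 234 + 8 + 129 = 1444

1444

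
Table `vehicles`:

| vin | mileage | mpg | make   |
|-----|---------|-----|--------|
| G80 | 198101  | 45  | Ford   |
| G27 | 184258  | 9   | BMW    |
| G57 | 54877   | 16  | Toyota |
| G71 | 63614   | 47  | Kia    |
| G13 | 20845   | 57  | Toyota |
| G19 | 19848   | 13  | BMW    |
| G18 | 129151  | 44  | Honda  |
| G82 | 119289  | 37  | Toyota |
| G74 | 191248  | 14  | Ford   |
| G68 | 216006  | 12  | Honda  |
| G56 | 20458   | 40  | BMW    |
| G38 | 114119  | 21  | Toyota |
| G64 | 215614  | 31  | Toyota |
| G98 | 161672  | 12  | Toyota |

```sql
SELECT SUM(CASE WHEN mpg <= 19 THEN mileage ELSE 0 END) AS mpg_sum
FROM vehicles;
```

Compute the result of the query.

vin=G80: ✗
vin=G27: ✓ → 184258
vin=G57: ✓ → 54877
vin=G71: ✗
vin=G13: ✗
vin=G19: ✓ → 19848
vin=G18: ✗
vin=G82: ✗
vin=G74: ✓ → 191248
vin=G68: ✓ → 216006
vin=G56: ✗
vin=G38: ✗
vin=G64: ✗
vin=G98: ✓ → 161672
mpg_sum = 184258 + 54877 + 19848 + 191248 + 216006 + 161672 = 827909

827909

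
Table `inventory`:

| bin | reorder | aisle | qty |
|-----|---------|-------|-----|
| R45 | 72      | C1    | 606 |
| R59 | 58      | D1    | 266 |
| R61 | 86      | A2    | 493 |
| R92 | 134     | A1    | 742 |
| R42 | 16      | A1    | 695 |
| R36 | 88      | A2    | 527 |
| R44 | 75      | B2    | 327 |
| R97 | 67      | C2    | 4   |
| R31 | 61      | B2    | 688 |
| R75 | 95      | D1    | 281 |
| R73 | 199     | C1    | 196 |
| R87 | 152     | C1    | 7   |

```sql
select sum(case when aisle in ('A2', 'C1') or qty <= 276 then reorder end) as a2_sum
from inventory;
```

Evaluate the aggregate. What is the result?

722

bin=R45: ✓ → 72
bin=R59: ✓ → 58
bin=R61: ✓ → 86
bin=R92: ✗
bin=R42: ✗
bin=R36: ✓ → 88
bin=R44: ✗
bin=R97: ✓ → 67
bin=R31: ✗
bin=R75: ✗
bin=R73: ✓ → 199
bin=R87: ✓ → 152
a2_sum = 72 + 58 + 86 + 88 + 67 + 199 + 152 = 722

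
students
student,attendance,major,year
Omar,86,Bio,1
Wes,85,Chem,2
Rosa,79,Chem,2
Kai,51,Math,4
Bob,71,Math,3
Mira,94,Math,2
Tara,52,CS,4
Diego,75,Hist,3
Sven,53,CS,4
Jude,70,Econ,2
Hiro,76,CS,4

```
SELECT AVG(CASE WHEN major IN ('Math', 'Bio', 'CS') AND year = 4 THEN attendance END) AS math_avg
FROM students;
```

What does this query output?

student=Omar: ✗
student=Wes: ✗
student=Rosa: ✗
student=Kai: ✓ → 51
student=Bob: ✗
student=Mira: ✗
student=Tara: ✓ → 52
student=Diego: ✗
student=Sven: ✓ → 53
student=Jude: ✗
student=Hiro: ✓ → 76
math_avg = (51 + 52 + 53 + 76) / 4 = 58

58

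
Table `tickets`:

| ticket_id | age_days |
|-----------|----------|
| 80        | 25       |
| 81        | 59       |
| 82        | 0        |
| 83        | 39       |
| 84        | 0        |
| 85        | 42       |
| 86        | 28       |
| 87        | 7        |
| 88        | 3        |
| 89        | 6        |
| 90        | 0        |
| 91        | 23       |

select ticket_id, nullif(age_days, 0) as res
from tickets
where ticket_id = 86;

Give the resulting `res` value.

ticket_id = 86: age_days=28.
age_days=28 vs 0: differ → 28

28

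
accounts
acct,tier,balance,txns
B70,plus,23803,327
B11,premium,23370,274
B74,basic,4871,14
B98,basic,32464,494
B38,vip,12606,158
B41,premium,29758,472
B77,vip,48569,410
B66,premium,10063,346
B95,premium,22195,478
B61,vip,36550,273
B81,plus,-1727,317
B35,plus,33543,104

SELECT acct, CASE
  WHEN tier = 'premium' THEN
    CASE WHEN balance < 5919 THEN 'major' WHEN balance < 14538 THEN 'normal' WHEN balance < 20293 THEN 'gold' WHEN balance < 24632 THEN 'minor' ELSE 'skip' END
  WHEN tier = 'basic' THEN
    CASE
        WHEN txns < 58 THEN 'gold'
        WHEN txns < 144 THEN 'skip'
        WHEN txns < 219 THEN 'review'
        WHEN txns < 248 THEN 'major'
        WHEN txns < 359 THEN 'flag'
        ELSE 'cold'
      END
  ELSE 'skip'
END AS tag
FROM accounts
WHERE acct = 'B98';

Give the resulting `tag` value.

cold

acct = B98: tier=basic, balance=32464, txns=494.
tier='basic' → inner[ELSE] → cold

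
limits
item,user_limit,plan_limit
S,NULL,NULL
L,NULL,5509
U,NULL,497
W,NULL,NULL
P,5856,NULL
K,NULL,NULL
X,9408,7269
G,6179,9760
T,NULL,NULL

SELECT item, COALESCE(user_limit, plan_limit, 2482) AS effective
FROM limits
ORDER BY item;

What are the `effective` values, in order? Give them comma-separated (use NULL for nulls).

item=G: user_limit=6179 → 6179
item=K: user_limit=NULL, plan_limit=NULL, → literal 2482 → 2482
item=L: user_limit=NULL, plan_limit=5509 → 5509
item=P: user_limit=5856 → 5856
item=S: user_limit=NULL, plan_limit=NULL, → literal 2482 → 2482
item=T: user_limit=NULL, plan_limit=NULL, → literal 2482 → 2482
item=U: user_limit=NULL, plan_limit=497 → 497
item=W: user_limit=NULL, plan_limit=NULL, → literal 2482 → 2482
item=X: user_limit=9408 → 9408

6179, 2482, 5509, 5856, 2482, 2482, 497, 2482, 9408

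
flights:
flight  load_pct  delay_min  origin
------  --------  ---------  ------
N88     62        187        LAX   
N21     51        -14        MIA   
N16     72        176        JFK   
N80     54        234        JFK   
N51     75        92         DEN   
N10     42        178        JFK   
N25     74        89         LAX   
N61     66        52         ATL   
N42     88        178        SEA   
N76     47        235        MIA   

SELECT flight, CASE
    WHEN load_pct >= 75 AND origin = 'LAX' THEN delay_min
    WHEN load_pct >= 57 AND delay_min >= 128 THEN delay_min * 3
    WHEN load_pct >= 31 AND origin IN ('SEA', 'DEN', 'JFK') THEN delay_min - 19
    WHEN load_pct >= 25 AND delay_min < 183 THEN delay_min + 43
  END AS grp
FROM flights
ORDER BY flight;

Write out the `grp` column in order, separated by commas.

flight=N10: load_pct >= 31 AND origin IN ('SEA', 'DEN', 'JFK') → 159
flight=N16: load_pct >= 57 AND delay_min >= 128 → 528
flight=N21: load_pct >= 25 AND delay_min < 183 → 29
flight=N25: load_pct >= 25 AND delay_min < 183 → 132
flight=N42: load_pct >= 57 AND delay_min >= 128 → 534
flight=N51: load_pct >= 31 AND origin IN ('SEA', 'DEN', 'JFK') → 73
flight=N61: load_pct >= 25 AND delay_min < 183 → 95
flight=N76: (no match → NULL) → NULL
flight=N80: load_pct >= 31 AND origin IN ('SEA', 'DEN', 'JFK') → 215
flight=N88: load_pct >= 57 AND delay_min >= 128 → 561

159, 528, 29, 132, 534, 73, 95, NULL, 215, 561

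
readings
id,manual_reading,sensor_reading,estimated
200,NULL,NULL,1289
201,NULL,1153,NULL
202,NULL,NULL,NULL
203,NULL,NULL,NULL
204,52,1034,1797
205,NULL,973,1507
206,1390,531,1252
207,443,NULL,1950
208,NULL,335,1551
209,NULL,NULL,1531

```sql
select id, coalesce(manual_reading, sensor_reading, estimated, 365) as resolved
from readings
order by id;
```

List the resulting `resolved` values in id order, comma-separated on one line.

id=200: manual_reading=NULL, sensor_reading=NULL, estimated=1289 → 1289
id=201: manual_reading=NULL, sensor_reading=1153 → 1153
id=202: manual_reading=NULL, sensor_reading=NULL, estimated=NULL, → literal 365 → 365
id=203: manual_reading=NULL, sensor_reading=NULL, estimated=NULL, → literal 365 → 365
id=204: manual_reading=52 → 52
id=205: manual_reading=NULL, sensor_reading=973 → 973
id=206: manual_reading=1390 → 1390
id=207: manual_reading=443 → 443
id=208: manual_reading=NULL, sensor_reading=335 → 335
id=209: manual_reading=NULL, sensor_reading=NULL, estimated=1531 → 1531

1289, 1153, 365, 365, 52, 973, 1390, 443, 335, 1531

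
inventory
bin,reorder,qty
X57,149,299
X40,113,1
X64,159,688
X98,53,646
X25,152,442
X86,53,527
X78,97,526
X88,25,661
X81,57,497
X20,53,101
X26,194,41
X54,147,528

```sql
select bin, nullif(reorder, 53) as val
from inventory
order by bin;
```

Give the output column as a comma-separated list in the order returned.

bin=X20: reorder=53 vs 53: equal → NULL
bin=X25: reorder=152 vs 53: differ → 152
bin=X26: reorder=194 vs 53: differ → 194
bin=X40: reorder=113 vs 53: differ → 113
bin=X54: reorder=147 vs 53: differ → 147
bin=X57: reorder=149 vs 53: differ → 149
bin=X64: reorder=159 vs 53: differ → 159
bin=X78: reorder=97 vs 53: differ → 97
bin=X81: reorder=57 vs 53: differ → 57
bin=X86: reorder=53 vs 53: equal → NULL
bin=X88: reorder=25 vs 53: differ → 25
bin=X98: reorder=53 vs 53: equal → NULL

NULL, 152, 194, 113, 147, 149, 159, 97, 57, NULL, 25, NULL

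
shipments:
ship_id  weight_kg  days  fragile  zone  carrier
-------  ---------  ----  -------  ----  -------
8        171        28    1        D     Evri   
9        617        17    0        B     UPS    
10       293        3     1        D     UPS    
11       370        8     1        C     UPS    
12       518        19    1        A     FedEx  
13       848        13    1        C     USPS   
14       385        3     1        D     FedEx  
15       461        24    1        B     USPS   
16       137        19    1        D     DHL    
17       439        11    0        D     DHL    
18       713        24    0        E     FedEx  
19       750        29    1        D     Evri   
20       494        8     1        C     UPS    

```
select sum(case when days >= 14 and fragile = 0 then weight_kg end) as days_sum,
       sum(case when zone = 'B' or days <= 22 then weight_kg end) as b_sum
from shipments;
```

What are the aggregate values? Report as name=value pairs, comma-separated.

[days_sum: days >= 14 and fragile = 0]
ship_id=8: ✗
ship_id=9: ✓ → 617
ship_id=10: ✗
ship_id=11: ✗
ship_id=12: ✗
ship_id=13: ✗
ship_id=14: ✗
ship_id=15: ✗
ship_id=16: ✗
ship_id=17: ✗
ship_id=18: ✓ → 713
ship_id=19: ✗
ship_id=20: ✗
days_sum = 617 + 713 = 1330
—
[b_sum: zone = 'B' or days <= 22]
ship_id=8: ✗
ship_id=9: ✓ → 617
ship_id=10: ✓ → 293
ship_id=11: ✓ → 370
ship_id=12: ✓ → 518
ship_id=13: ✓ → 848
ship_id=14: ✓ → 385
ship_id=15: ✓ → 461
ship_id=16: ✓ → 137
ship_id=17: ✓ → 439
ship_id=18: ✗
ship_id=19: ✗
ship_id=20: ✓ → 494
b_sum = 617 + 293 + 370 + 518 + 848 + 385 + 461 + 137 + 439 + 494 = 4562

days_sum=1330, b_sum=4562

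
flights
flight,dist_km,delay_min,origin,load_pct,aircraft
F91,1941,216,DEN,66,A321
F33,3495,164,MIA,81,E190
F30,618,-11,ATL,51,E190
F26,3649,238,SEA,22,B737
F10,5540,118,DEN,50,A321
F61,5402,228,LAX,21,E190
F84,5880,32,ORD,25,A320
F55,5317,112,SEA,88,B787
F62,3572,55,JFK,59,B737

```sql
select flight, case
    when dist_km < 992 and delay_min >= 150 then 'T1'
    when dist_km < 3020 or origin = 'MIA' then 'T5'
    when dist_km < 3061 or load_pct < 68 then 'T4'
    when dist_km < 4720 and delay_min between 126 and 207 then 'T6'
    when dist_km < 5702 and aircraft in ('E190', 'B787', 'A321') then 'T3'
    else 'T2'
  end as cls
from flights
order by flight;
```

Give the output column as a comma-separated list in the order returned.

T4, T4, T5, T5, T3, T4, T4, T4, T5

flight=F10: dist_km < 3061 or load_pct < 68 → T4
flight=F26: dist_km < 3061 or load_pct < 68 → T4
flight=F30: dist_km < 3020 or origin = 'MIA' → T5
flight=F33: dist_km < 3020 or origin = 'MIA' → T5
flight=F55: dist_km < 5702 and aircraft in ('E190', 'B787', 'A321') → T3
flight=F61: dist_km < 3061 or load_pct < 68 → T4
flight=F62: dist_km < 3061 or load_pct < 68 → T4
flight=F84: dist_km < 3061 or load_pct < 68 → T4
flight=F91: dist_km < 3020 or origin = 'MIA' → T5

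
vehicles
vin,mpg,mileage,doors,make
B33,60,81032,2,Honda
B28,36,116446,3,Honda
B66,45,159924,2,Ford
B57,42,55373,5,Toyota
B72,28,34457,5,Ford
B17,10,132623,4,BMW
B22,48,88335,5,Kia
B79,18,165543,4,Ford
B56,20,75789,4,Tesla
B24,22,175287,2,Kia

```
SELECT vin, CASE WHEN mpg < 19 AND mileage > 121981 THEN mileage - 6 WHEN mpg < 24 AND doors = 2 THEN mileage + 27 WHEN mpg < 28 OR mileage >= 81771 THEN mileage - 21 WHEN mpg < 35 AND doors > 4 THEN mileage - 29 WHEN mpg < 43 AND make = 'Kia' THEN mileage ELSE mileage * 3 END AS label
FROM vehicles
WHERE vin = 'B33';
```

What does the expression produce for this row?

vin = B33: mpg=60, mileage=81032, doors=2, make=Honda.
mpg < 19 AND mileage > 121981 → false
mpg < 24 AND doors = 2 → false
mpg < 28 OR mileage >= 81771 → false
mpg < 35 AND doors > 4 → false
mpg < 43 AND make = 'Kia' → false
No prior WHEN matched → ELSE → 243096

243096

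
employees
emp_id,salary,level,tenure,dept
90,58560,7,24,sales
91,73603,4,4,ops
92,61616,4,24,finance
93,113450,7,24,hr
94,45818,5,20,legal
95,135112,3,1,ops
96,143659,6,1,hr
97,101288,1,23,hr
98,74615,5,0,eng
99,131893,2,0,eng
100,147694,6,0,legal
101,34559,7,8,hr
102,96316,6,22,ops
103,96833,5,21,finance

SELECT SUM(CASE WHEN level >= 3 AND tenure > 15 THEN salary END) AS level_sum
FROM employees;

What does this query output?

emp_id=90: ✓ → 58560
emp_id=91: ✗
emp_id=92: ✓ → 61616
emp_id=93: ✓ → 113450
emp_id=94: ✓ → 45818
emp_id=95: ✗
emp_id=96: ✗
emp_id=97: ✗
emp_id=98: ✗
emp_id=99: ✗
emp_id=100: ✗
emp_id=101: ✗
emp_id=102: ✓ → 96316
emp_id=103: ✓ → 96833
level_sum = 58560 + 61616 + 113450 + 45818 + 96316 + 96833 = 472593

472593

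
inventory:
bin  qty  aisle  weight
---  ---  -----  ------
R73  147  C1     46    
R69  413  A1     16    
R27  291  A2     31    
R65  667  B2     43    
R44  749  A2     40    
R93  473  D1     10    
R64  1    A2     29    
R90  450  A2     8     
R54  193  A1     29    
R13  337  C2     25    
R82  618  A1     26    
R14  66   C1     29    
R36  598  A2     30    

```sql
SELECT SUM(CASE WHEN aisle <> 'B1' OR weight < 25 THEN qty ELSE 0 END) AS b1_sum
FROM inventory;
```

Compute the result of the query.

5003

bin=R73: ✓ → 147
bin=R69: ✓ → 413
bin=R27: ✓ → 291
bin=R65: ✓ → 667
bin=R44: ✓ → 749
bin=R93: ✓ → 473
bin=R64: ✓ → 1
bin=R90: ✓ → 450
bin=R54: ✓ → 193
bin=R13: ✓ → 337
bin=R82: ✓ → 618
bin=R14: ✓ → 66
bin=R36: ✓ → 598
b1_sum = 147 + 413 + 291 + 667 + 749 + 473 + 1 + 450 + 193 + 337 + 618 + 66 + 598 = 5003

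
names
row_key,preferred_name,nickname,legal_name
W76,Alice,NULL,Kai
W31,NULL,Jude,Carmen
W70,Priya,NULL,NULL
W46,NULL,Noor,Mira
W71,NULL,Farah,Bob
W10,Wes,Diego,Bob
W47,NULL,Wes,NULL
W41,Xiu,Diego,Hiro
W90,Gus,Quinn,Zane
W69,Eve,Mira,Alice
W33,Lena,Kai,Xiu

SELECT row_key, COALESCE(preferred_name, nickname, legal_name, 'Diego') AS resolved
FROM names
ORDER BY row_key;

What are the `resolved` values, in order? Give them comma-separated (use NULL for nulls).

Wes, Jude, Lena, Xiu, Noor, Wes, Eve, Priya, Farah, Alice, Gus

row_key=W10: preferred_name=Wes → Wes
row_key=W31: preferred_name=NULL, nickname=Jude → Jude
row_key=W33: preferred_name=Lena → Lena
row_key=W41: preferred_name=Xiu → Xiu
row_key=W46: preferred_name=NULL, nickname=Noor → Noor
row_key=W47: preferred_name=NULL, nickname=Wes → Wes
row_key=W69: preferred_name=Eve → Eve
row_key=W70: preferred_name=Priya → Priya
row_key=W71: preferred_name=NULL, nickname=Farah → Farah
row_key=W76: preferred_name=Alice → Alice
row_key=W90: preferred_name=Gus → Gus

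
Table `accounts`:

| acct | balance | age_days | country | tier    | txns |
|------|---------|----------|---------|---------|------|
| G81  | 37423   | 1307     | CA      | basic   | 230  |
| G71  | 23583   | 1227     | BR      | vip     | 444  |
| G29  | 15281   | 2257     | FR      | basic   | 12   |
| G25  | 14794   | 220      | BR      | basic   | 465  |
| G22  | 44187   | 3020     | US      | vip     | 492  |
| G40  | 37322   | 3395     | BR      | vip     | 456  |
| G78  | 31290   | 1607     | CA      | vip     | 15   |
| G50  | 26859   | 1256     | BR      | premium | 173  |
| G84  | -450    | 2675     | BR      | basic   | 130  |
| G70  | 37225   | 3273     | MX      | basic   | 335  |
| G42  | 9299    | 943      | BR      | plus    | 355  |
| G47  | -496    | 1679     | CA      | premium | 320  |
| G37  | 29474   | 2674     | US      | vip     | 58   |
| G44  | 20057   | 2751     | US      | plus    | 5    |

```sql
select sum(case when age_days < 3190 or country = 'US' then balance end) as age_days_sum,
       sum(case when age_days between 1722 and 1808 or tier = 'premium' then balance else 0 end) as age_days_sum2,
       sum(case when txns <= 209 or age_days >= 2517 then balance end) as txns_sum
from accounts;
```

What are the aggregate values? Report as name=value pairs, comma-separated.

[age_days_sum: age_days < 3190 or country = 'US']
acct=G81: ✓ → 37423
acct=G71: ✓ → 23583
acct=G29: ✓ → 15281
acct=G25: ✓ → 14794
acct=G22: ✓ → 44187
acct=G40: ✗
acct=G78: ✓ → 31290
acct=G50: ✓ → 26859
acct=G84: ✓ → -450
acct=G70: ✗
acct=G42: ✓ → 9299
acct=G47: ✓ → -496
acct=G37: ✓ → 29474
acct=G44: ✓ → 20057
age_days_sum = 37423 + 23583 + 15281 + 14794 + 44187 + 31290 + 26859 + -450 + 9299 + -496 + 29474 + 20057 = 251301
—
[age_days_sum2: age_days between 1722 and 1808 or tier = 'premium']
acct=G81: ✗
acct=G71: ✗
acct=G29: ✗
acct=G25: ✗
acct=G22: ✗
acct=G40: ✗
acct=G78: ✗
acct=G50: ✓ → 26859
acct=G84: ✗
acct=G70: ✗
acct=G42: ✗
acct=G47: ✓ → -496
acct=G37: ✗
acct=G44: ✗
age_days_sum2 = 26859 + -496 = 26363
—
[txns_sum: txns <= 209 or age_days >= 2517]
acct=G81: ✗
acct=G71: ✗
acct=G29: ✓ → 15281
acct=G25: ✗
acct=G22: ✓ → 44187
acct=G40: ✓ → 37322
acct=G78: ✓ → 31290
acct=G50: ✓ → 26859
acct=G84: ✓ → -450
acct=G70: ✓ → 37225
acct=G42: ✗
acct=G47: ✗
acct=G37: ✓ → 29474
acct=G44: ✓ → 20057
txns_sum = 15281 + 44187 + 37322 + 31290 + 26859 + -450 + 37225 + 29474 + 20057 = 241245

age_days_sum=251301, age_days_sum2=26363, txns_sum=241245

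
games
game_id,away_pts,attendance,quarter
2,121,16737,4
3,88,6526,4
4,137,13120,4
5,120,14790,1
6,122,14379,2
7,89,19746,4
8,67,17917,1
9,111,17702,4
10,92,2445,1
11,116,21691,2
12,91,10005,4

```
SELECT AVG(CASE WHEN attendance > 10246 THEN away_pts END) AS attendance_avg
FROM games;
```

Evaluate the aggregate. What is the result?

110.375

game_id=2: ✓ → 121
game_id=3: ✗
game_id=4: ✓ → 137
game_id=5: ✓ → 120
game_id=6: ✓ → 122
game_id=7: ✓ → 89
game_id=8: ✓ → 67
game_id=9: ✓ → 111
game_id=10: ✗
game_id=11: ✓ → 116
game_id=12: ✗
attendance_avg = (121 + 137 + 120 + 122 + 89 + 67 + 111 + 116) / 8 = 110.375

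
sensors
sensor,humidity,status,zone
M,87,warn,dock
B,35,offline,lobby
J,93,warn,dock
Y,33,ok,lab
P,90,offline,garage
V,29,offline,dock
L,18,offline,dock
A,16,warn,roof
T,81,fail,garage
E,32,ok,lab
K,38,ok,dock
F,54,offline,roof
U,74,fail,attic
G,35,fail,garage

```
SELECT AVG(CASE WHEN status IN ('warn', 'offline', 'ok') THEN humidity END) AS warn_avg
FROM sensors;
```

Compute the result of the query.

sensor=M: ✓ → 87
sensor=B: ✓ → 35
sensor=J: ✓ → 93
sensor=Y: ✓ → 33
sensor=P: ✓ → 90
sensor=V: ✓ → 29
sensor=L: ✓ → 18
sensor=A: ✓ → 16
sensor=T: ✗
sensor=E: ✓ → 32
sensor=K: ✓ → 38
sensor=F: ✓ → 54
sensor=U: ✗
sensor=G: ✗
warn_avg = (87 + 35 + 93 + 33 + 90 + 29 + 18 + 16 + 32 + 38 + 54) / 11 = 47.7272727273

47.7272727273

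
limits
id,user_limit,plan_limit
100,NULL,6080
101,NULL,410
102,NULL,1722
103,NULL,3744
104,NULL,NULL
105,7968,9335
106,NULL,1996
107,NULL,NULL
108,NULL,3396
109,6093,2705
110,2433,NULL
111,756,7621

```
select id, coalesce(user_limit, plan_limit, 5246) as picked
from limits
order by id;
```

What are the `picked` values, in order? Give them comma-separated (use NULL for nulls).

id=100: user_limit=NULL, plan_limit=6080 → 6080
id=101: user_limit=NULL, plan_limit=410 → 410
id=102: user_limit=NULL, plan_limit=1722 → 1722
id=103: user_limit=NULL, plan_limit=3744 → 3744
id=104: user_limit=NULL, plan_limit=NULL, → literal 5246 → 5246
id=105: user_limit=7968 → 7968
id=106: user_limit=NULL, plan_limit=1996 → 1996
id=107: user_limit=NULL, plan_limit=NULL, → literal 5246 → 5246
id=108: user_limit=NULL, plan_limit=3396 → 3396
id=109: user_limit=6093 → 6093
id=110: user_limit=2433 → 2433
id=111: user_limit=756 → 756

6080, 410, 1722, 3744, 5246, 7968, 1996, 5246, 3396, 6093, 2433, 756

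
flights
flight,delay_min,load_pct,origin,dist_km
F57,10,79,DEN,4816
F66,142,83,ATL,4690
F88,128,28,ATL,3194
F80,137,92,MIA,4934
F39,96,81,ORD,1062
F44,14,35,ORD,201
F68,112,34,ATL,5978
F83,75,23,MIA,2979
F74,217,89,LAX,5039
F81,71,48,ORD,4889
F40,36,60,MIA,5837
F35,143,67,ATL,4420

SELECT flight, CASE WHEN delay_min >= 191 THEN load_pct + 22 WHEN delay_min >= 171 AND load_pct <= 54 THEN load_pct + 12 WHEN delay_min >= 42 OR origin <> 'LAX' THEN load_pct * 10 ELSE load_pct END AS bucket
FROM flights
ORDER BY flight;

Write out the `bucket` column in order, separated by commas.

flight=F35: delay_min >= 42 OR origin <> 'LAX' → 670
flight=F39: delay_min >= 42 OR origin <> 'LAX' → 810
flight=F40: delay_min >= 42 OR origin <> 'LAX' → 600
flight=F44: delay_min >= 42 OR origin <> 'LAX' → 350
flight=F57: delay_min >= 42 OR origin <> 'LAX' → 790
flight=F66: delay_min >= 42 OR origin <> 'LAX' → 830
flight=F68: delay_min >= 42 OR origin <> 'LAX' → 340
flight=F74: delay_min >= 191 → 111
flight=F80: delay_min >= 42 OR origin <> 'LAX' → 920
flight=F81: delay_min >= 42 OR origin <> 'LAX' → 480
flight=F83: delay_min >= 42 OR origin <> 'LAX' → 230
flight=F88: delay_min >= 42 OR origin <> 'LAX' → 280

670, 810, 600, 350, 790, 830, 340, 111, 920, 480, 230, 280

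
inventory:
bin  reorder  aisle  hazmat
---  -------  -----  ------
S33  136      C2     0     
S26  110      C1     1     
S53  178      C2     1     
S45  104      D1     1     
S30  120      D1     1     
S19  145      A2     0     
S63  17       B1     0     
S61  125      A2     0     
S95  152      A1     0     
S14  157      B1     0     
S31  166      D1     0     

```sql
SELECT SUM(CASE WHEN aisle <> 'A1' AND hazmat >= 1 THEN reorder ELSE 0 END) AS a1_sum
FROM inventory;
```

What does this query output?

bin=S33: ✗
bin=S26: ✓ → 110
bin=S53: ✓ → 178
bin=S45: ✓ → 104
bin=S30: ✓ → 120
bin=S19: ✗
bin=S63: ✗
bin=S61: ✗
bin=S95: ✗
bin=S14: ✗
bin=S31: ✗
a1_sum = 110 + 178 + 104 + 120 = 512

512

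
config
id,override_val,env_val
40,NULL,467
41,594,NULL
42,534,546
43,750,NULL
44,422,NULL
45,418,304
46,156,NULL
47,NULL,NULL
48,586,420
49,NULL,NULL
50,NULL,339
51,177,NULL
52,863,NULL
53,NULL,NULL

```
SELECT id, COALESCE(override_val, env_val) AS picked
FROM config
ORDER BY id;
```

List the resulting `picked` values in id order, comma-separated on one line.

id=40: override_val=NULL, env_val=467 → 467
id=41: override_val=594 → 594
id=42: override_val=534 → 534
id=43: override_val=750 → 750
id=44: override_val=422 → 422
id=45: override_val=418 → 418
id=46: override_val=156 → 156
id=47: override_val=NULL, env_val=NULL (all NULL) → NULL
id=48: override_val=586 → 586
id=49: override_val=NULL, env_val=NULL (all NULL) → NULL
id=50: override_val=NULL, env_val=339 → 339
id=51: override_val=177 → 177
id=52: override_val=863 → 863
id=53: override_val=NULL, env_val=NULL (all NULL) → NULL

467, 594, 534, 750, 422, 418, 156, NULL, 586, NULL, 339, 177, 863, NULL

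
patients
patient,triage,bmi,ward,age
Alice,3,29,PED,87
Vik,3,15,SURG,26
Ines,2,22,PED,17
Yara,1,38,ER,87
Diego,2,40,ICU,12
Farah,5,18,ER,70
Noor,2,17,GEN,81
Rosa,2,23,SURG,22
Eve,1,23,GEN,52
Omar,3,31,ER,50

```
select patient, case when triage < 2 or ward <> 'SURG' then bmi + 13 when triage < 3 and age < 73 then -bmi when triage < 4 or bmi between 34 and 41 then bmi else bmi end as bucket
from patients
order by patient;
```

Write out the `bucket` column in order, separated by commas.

42, 53, 36, 31, 35, 30, 44, -23, 15, 51

patient=Alice: triage < 2 or ward <> 'SURG' → 42
patient=Diego: triage < 2 or ward <> 'SURG' → 53
patient=Eve: triage < 2 or ward <> 'SURG' → 36
patient=Farah: triage < 2 or ward <> 'SURG' → 31
patient=Ines: triage < 2 or ward <> 'SURG' → 35
patient=Noor: triage < 2 or ward <> 'SURG' → 30
patient=Omar: triage < 2 or ward <> 'SURG' → 44
patient=Rosa: triage < 3 and age < 73 → -23
patient=Vik: triage < 4 or bmi between 34 and 41 → 15
patient=Yara: triage < 2 or ward <> 'SURG' → 51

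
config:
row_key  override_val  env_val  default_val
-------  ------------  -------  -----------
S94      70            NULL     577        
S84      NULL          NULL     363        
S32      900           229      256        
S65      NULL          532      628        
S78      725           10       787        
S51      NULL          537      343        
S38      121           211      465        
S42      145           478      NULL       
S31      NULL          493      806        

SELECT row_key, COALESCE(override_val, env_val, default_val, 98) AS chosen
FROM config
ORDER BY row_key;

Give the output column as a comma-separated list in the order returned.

row_key=S31: override_val=NULL, env_val=493 → 493
row_key=S32: override_val=900 → 900
row_key=S38: override_val=121 → 121
row_key=S42: override_val=145 → 145
row_key=S51: override_val=NULL, env_val=537 → 537
row_key=S65: override_val=NULL, env_val=532 → 532
row_key=S78: override_val=725 → 725
row_key=S84: override_val=NULL, env_val=NULL, default_val=363 → 363
row_key=S94: override_val=70 → 70

493, 900, 121, 145, 537, 532, 725, 363, 70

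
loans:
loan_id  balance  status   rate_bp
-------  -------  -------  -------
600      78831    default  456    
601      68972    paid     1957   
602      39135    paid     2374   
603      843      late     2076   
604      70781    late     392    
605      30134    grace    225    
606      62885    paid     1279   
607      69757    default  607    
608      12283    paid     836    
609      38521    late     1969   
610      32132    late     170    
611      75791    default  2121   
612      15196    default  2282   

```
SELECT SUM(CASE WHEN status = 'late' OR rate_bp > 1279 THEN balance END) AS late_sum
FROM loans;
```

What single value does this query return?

loan_id=600: ✗
loan_id=601: ✓ → 68972
loan_id=602: ✓ → 39135
loan_id=603: ✓ → 843
loan_id=604: ✓ → 70781
loan_id=605: ✗
loan_id=606: ✗
loan_id=607: ✗
loan_id=608: ✗
loan_id=609: ✓ → 38521
loan_id=610: ✓ → 32132
loan_id=611: ✓ → 75791
loan_id=612: ✓ → 15196
late_sum = 68972 + 39135 + 843 + 70781 + 38521 + 32132 + 75791 + 15196 = 341371

341371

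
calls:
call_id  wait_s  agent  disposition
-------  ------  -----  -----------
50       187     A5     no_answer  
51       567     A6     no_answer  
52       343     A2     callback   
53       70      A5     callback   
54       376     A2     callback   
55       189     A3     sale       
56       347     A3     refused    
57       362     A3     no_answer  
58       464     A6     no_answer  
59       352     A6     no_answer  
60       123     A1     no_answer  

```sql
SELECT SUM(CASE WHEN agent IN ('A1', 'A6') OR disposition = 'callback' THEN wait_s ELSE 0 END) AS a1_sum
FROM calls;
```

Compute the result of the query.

2295

call_id=50: ✗
call_id=51: ✓ → 567
call_id=52: ✓ → 343
call_id=53: ✓ → 70
call_id=54: ✓ → 376
call_id=55: ✗
call_id=56: ✗
call_id=57: ✗
call_id=58: ✓ → 464
call_id=59: ✓ → 352
call_id=60: ✓ → 123
a1_sum = 567 + 343 + 70 + 376 + 464 + 352 + 123 = 2295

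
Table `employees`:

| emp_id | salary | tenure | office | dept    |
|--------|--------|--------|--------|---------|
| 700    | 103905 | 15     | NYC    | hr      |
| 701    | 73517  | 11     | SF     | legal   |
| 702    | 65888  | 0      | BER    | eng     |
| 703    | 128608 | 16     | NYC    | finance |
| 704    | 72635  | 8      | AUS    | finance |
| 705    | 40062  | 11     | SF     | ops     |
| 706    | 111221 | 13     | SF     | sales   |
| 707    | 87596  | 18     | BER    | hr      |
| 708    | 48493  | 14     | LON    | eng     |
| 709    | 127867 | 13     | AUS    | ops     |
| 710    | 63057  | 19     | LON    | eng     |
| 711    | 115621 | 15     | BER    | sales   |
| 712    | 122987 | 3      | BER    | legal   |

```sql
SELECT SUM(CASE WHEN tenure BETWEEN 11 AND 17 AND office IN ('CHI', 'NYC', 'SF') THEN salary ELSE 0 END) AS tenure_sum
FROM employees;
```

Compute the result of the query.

457313

emp_id=700: ✓ → 103905
emp_id=701: ✓ → 73517
emp_id=702: ✗
emp_id=703: ✓ → 128608
emp_id=704: ✗
emp_id=705: ✓ → 40062
emp_id=706: ✓ → 111221
emp_id=707: ✗
emp_id=708: ✗
emp_id=709: ✗
emp_id=710: ✗
emp_id=711: ✗
emp_id=712: ✗
tenure_sum = 103905 + 73517 + 128608 + 40062 + 111221 = 457313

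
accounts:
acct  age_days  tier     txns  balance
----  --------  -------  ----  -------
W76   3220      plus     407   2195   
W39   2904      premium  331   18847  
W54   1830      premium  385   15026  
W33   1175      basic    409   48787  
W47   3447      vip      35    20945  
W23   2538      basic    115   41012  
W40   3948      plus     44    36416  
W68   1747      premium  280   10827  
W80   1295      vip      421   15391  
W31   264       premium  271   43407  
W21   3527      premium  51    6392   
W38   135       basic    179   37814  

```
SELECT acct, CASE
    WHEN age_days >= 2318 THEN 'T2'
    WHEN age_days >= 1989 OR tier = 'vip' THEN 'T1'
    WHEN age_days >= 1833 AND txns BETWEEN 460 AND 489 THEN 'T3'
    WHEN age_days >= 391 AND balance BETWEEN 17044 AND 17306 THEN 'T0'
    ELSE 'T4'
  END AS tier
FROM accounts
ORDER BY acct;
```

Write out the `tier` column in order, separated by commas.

T2, T2, T4, T4, T4, T2, T2, T2, T4, T4, T2, T1

acct=W21: age_days >= 2318 → T2
acct=W23: age_days >= 2318 → T2
acct=W31: ELSE → T4
acct=W33: ELSE → T4
acct=W38: ELSE → T4
acct=W39: age_days >= 2318 → T2
acct=W40: age_days >= 2318 → T2
acct=W47: age_days >= 2318 → T2
acct=W54: ELSE → T4
acct=W68: ELSE → T4
acct=W76: age_days >= 2318 → T2
acct=W80: age_days >= 1989 OR tier = 'vip' → T1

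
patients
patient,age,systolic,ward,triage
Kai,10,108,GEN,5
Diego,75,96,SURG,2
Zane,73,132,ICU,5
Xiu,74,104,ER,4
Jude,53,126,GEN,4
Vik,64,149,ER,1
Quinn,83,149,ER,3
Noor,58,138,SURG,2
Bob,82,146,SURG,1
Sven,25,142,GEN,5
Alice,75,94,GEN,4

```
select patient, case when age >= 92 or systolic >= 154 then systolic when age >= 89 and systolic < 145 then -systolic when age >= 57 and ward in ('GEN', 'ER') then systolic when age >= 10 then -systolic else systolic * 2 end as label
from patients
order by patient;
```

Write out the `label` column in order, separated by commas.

94, -146, -96, -126, -108, -138, 149, -142, 149, 104, -132

patient=Alice: age >= 57 and ward in ('GEN', 'ER') → 94
patient=Bob: age >= 10 → -146
patient=Diego: age >= 10 → -96
patient=Jude: age >= 10 → -126
patient=Kai: age >= 10 → -108
patient=Noor: age >= 10 → -138
patient=Quinn: age >= 57 and ward in ('GEN', 'ER') → 149
patient=Sven: age >= 10 → -142
patient=Vik: age >= 57 and ward in ('GEN', 'ER') → 149
patient=Xiu: age >= 57 and ward in ('GEN', 'ER') → 104
patient=Zane: age >= 10 → -132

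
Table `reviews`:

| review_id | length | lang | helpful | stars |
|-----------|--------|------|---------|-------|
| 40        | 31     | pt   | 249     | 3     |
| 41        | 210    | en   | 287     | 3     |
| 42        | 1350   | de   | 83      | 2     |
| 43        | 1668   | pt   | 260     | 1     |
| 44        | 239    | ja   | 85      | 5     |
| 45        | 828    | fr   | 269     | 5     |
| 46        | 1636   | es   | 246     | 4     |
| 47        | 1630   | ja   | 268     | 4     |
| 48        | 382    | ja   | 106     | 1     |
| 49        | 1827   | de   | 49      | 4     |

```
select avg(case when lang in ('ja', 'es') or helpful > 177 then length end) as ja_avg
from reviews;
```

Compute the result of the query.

828

review_id=40: ✓ → 31
review_id=41: ✓ → 210
review_id=42: ✗
review_id=43: ✓ → 1668
review_id=44: ✓ → 239
review_id=45: ✓ → 828
review_id=46: ✓ → 1636
review_id=47: ✓ → 1630
review_id=48: ✓ → 382
review_id=49: ✗
ja_avg = (31 + 210 + 1668 + 239 + 828 + 1636 + 1630 + 382) / 8 = 828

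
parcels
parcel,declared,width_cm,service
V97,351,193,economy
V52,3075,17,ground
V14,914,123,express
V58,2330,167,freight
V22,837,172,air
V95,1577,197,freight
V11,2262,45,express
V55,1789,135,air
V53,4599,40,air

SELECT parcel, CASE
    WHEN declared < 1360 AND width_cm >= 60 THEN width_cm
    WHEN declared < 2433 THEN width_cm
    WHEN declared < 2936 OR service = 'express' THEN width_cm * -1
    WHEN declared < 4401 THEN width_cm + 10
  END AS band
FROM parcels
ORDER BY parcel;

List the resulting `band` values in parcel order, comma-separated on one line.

parcel=V11: declared < 2433 → 45
parcel=V14: declared < 1360 AND width_cm >= 60 → 123
parcel=V22: declared < 1360 AND width_cm >= 60 → 172
parcel=V52: declared < 4401 → 27
parcel=V53: (no match → NULL) → NULL
parcel=V55: declared < 2433 → 135
parcel=V58: declared < 2433 → 167
parcel=V95: declared < 2433 → 197
parcel=V97: declared < 1360 AND width_cm >= 60 → 193

45, 123, 172, 27, NULL, 135, 167, 197, 193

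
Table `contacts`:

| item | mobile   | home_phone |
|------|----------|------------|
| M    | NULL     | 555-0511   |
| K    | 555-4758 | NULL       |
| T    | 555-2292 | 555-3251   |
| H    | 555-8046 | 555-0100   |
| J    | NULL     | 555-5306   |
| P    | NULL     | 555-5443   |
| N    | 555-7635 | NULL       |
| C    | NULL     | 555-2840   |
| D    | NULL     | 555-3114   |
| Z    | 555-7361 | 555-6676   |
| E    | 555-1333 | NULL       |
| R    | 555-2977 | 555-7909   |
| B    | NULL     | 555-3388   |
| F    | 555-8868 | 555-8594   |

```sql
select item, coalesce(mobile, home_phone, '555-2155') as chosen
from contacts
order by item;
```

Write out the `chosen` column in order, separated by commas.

555-3388, 555-2840, 555-3114, 555-1333, 555-8868, 555-8046, 555-5306, 555-4758, 555-0511, 555-7635, 555-5443, 555-2977, 555-2292, 555-7361

item=B: mobile=NULL, home_phone=555-3388 → 555-3388
item=C: mobile=NULL, home_phone=555-2840 → 555-2840
item=D: mobile=NULL, home_phone=555-3114 → 555-3114
item=E: mobile=555-1333 → 555-1333
item=F: mobile=555-8868 → 555-8868
item=H: mobile=555-8046 → 555-8046
item=J: mobile=NULL, home_phone=555-5306 → 555-5306
item=K: mobile=555-4758 → 555-4758
item=M: mobile=NULL, home_phone=555-0511 → 555-0511
item=N: mobile=555-7635 → 555-7635
item=P: mobile=NULL, home_phone=555-5443 → 555-5443
item=R: mobile=555-2977 → 555-2977
item=T: mobile=555-2292 → 555-2292
item=Z: mobile=555-7361 → 555-7361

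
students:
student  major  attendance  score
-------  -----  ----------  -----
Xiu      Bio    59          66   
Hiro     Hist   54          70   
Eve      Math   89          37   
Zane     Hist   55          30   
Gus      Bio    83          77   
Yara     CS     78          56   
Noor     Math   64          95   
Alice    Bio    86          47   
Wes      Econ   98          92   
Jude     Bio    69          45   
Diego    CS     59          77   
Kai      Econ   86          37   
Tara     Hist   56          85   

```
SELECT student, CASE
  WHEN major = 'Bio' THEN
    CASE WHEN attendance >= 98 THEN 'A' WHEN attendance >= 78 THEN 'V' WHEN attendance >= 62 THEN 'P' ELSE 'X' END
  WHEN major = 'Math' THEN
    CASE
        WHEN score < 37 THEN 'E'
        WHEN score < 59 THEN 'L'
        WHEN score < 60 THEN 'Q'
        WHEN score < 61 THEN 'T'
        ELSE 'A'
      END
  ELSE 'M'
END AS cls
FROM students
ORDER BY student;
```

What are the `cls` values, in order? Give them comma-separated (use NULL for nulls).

V, M, L, V, M, P, M, A, M, M, X, M, M

student=Alice: major='Bio' → inner[attendance >= 78] → V
student=Diego: major='CS' → outer ELSE → M
student=Eve: major='Math' → inner[score < 59] → L
student=Gus: major='Bio' → inner[attendance >= 78] → V
student=Hiro: major='Hist' → outer ELSE → M
student=Jude: major='Bio' → inner[attendance >= 62] → P
student=Kai: major='Econ' → outer ELSE → M
student=Noor: major='Math' → inner[ELSE] → A
student=Tara: major='Hist' → outer ELSE → M
student=Wes: major='Econ' → outer ELSE → M
student=Xiu: major='Bio' → inner[ELSE] → X
student=Yara: major='CS' → outer ELSE → M
student=Zane: major='Hist' → outer ELSE → M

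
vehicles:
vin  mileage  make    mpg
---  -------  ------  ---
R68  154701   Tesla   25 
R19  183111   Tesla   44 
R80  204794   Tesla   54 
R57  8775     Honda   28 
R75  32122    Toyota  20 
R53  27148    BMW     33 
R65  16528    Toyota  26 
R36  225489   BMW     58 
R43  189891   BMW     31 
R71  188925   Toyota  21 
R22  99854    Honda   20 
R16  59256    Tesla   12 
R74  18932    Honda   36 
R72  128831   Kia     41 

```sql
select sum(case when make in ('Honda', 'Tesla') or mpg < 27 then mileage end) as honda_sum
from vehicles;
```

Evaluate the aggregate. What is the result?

966998

vin=R68: ✓ → 154701
vin=R19: ✓ → 183111
vin=R80: ✓ → 204794
vin=R57: ✓ → 8775
vin=R75: ✓ → 32122
vin=R53: ✗
vin=R65: ✓ → 16528
vin=R36: ✗
vin=R43: ✗
vin=R71: ✓ → 188925
vin=R22: ✓ → 99854
vin=R16: ✓ → 59256
vin=R74: ✓ → 18932
vin=R72: ✗
honda_sum = 154701 + 183111 + 204794 + 8775 + 32122 + 16528 + 188925 + 99854 + 59256 + 18932 = 966998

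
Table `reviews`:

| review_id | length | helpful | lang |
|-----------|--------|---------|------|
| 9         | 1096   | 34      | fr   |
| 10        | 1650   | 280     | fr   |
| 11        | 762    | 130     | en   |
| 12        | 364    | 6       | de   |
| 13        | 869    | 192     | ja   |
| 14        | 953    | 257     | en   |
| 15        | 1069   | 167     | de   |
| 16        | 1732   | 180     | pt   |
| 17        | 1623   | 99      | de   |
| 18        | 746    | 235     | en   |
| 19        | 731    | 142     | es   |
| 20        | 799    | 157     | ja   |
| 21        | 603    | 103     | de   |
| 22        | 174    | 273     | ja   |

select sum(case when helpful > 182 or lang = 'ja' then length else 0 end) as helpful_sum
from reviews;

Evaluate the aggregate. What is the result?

review_id=9: ✗
review_id=10: ✓ → 1650
review_id=11: ✗
review_id=12: ✗
review_id=13: ✓ → 869
review_id=14: ✓ → 953
review_id=15: ✗
review_id=16: ✗
review_id=17: ✗
review_id=18: ✓ → 746
review_id=19: ✗
review_id=20: ✓ → 799
review_id=21: ✗
review_id=22: ✓ → 174
helpful_sum = 1650 + 869 + 953 + 746 + 799 + 174 = 5191

5191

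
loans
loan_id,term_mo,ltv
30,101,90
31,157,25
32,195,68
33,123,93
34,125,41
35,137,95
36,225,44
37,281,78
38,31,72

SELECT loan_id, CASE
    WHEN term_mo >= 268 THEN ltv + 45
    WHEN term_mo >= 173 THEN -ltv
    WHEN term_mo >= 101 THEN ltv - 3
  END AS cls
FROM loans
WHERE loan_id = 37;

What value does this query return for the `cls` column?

123

loan_id = 37: term_mo=281, ltv=78.
term_mo >= 268 → true → 123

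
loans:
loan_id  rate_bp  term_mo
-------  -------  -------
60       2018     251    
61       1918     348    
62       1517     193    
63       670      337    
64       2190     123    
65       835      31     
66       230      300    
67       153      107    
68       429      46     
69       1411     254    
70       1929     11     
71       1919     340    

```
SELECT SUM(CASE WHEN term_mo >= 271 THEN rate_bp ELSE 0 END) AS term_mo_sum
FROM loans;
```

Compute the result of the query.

loan_id=60: ✗
loan_id=61: ✓ → 1918
loan_id=62: ✗
loan_id=63: ✓ → 670
loan_id=64: ✗
loan_id=65: ✗
loan_id=66: ✓ → 230
loan_id=67: ✗
loan_id=68: ✗
loan_id=69: ✗
loan_id=70: ✗
loan_id=71: ✓ → 1919
term_mo_sum = 1918 + 670 + 230 + 1919 = 4737

4737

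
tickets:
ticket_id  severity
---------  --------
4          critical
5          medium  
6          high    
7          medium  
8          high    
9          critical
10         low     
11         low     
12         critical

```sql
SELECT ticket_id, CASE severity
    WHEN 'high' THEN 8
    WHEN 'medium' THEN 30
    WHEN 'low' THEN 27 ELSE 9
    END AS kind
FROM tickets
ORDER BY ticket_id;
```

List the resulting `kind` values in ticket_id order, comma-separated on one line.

ticket_id=4: ELSE → 9
ticket_id=5: severity='medium' → 30
ticket_id=6: severity='high' → 8
ticket_id=7: severity='medium' → 30
ticket_id=8: severity='high' → 8
ticket_id=9: ELSE → 9
ticket_id=10: severity='low' → 27
ticket_id=11: severity='low' → 27
ticket_id=12: ELSE → 9

9, 30, 8, 30, 8, 9, 27, 27, 9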